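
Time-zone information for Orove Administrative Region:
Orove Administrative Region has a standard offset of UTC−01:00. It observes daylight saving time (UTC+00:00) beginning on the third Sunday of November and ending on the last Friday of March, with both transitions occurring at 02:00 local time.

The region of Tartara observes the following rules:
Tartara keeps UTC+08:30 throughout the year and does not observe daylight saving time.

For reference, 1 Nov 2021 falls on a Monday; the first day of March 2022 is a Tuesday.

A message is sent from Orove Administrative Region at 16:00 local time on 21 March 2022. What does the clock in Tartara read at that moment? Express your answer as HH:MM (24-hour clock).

00:30

1 November 2021 is a Monday, so the first Sunday is November 7 and the third is November 21.
1 March 2022 is a Tuesday, so Fridays fall on 4, 11, 18, 25; the last is March 25.
Daylight saving runs 21 November 2021 – 25 March 2022; 21 March 2022 is inside that window, so Orove Administrative Region is at UTC+00:00.
16:00 Orove Administrative Region − 0h = 16:00 UTC.
Tartara has no daylight saving, so its offset is UTC+08:30 year-round.
16:00 UTC + 8h30m = 00:30 Tartara (rolling into the next day, 22 March 2022).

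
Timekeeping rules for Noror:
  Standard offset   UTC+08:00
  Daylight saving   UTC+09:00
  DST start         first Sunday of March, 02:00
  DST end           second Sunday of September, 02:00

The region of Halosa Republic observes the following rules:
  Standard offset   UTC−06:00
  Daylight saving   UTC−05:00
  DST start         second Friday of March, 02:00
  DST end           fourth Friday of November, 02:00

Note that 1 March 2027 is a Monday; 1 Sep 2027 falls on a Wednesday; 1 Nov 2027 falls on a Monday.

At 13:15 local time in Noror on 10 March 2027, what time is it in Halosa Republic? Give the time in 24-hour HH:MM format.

22:15

1 March 2027 is a Monday, so the first Sunday is March 7.
1 September 2027 is a Wednesday, so the first Sunday is September 5 and the second is September 12.
Daylight saving runs 7 March – 12 September; 10 March 2027 is inside that window, so Noror is at UTC+09:00.
13:15 Noror − 9h = 04:15 UTC.
1 March 2027 is a Monday, so the first Friday is March 5 and the second is March 12.
1 November 2027 is a Monday, so the first Friday is November 5 and the fourth is November 26.
At the standard offset (UTC−06:00), 04:15 UTC − 6h = 22:15 Halosa Republic standard time (rolling into the previous day, 9 March 2027).
The standard-time date in Halosa Republic, 9 March 2027, does not fall between 12 March and 26 November, so daylight saving is not in effect and Halosa Republic is at UTC−06:00.
04:15 UTC − 6h = 22:15 Halosa Republic (rolling into the previous day, 9 March 2027).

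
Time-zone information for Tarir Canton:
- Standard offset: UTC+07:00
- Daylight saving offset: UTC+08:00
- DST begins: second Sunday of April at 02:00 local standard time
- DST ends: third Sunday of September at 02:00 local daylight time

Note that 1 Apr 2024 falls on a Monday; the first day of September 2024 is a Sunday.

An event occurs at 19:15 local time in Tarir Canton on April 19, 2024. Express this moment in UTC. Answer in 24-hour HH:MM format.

11:15

1 April 2024 is a Monday, so the first Sunday is April 7 and the second is April 14.
1 September 2024 is a Sunday, so the first Sunday is September 1 and the third is September 15.
April 19, 2024 lies within the daylight-saving period (14 April – 15 September), so Tarir Canton is on daylight time, UTC+08:00.
19:15 local − 8h = 11:15 UTC.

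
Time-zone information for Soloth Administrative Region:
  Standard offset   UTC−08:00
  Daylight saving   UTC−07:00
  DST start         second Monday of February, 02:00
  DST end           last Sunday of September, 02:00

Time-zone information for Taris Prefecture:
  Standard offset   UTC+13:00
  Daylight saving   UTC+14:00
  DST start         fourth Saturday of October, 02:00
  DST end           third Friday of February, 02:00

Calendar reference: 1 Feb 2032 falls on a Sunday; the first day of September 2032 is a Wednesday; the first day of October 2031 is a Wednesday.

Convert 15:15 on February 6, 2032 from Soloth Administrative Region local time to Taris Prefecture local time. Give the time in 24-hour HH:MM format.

1 February 2032 is a Sunday, so the first Monday is February 2 and the second is February 9.
1 September 2032 is a Wednesday, so Sundays fall on 5, 12, 19, 26; the last is September 26.
February 6, 2032 does not fall between 9 February and 26 September, so daylight saving is not in effect and Soloth Administrative Region is at UTC−08:00.
15:15 Soloth Administrative Region + 8h = 23:15 UTC.
1 October 2031 is a Wednesday, so the first Saturday is October 4 and the fourth is October 25.
1 February 2032 is a Sunday, so the first Friday is February 6 and the third is February 20.
At the standard offset (UTC+13:00), 23:15 UTC + 13h = 12:15 Taris Prefecture standard time (rolling into the next day, 7 February 2032).
The standard-time date in Taris Prefecture, February 7, 2032, lies within the daylight-saving period (25 October 2031 – 20 February 2032), so Taris Prefecture is on daylight time, UTC+14:00.
23:15 UTC + 14h = 13:15 Taris Prefecture (rolling into the next day, 7 February 2032).

13:15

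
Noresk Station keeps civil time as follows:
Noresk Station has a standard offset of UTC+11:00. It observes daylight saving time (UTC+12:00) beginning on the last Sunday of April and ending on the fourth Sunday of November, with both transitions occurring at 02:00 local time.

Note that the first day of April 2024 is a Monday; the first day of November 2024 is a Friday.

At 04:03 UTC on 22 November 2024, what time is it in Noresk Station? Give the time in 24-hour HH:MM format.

16:03

1 April 2024 is a Monday, so Sundays fall on 7, 14, 21, 28; the last is April 28.
1 November 2024 is a Friday, so the first Sunday is November 3 and the fourth is November 24.
At the standard offset (UTC+11:00), 04:03 UTC + 11h = 15:03 Noresk Station standard time.
The standard-time date in Noresk Station, 22 November 2024, lies within the daylight-saving period (28 April – 24 November), so Noresk Station is on daylight time, UTC+12:00.
04:03 UTC + 12h = 16:03 local.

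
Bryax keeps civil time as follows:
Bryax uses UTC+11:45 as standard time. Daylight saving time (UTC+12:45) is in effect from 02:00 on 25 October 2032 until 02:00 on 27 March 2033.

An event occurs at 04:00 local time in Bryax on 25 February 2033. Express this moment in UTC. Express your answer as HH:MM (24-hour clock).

Daylight saving runs 25 October 2032 – 27 March 2033; 25 February 2033 is inside that window, so Bryax is at UTC+12:45.
04:00 local − 12h45m = 15:15 UTC (rolling into the previous day, 24 February 2033).

15:15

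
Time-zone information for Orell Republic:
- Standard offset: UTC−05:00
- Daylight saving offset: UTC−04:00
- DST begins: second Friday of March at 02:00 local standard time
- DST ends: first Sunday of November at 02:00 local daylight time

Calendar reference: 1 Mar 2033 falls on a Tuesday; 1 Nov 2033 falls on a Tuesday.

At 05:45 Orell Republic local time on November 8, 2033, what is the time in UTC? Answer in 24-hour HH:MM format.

1 March 2033 is a Tuesday, so the first Friday is March 4 and the second is March 11.
1 November 2033 is a Tuesday, so the first Sunday is November 6.
November 8, 2033 does not fall between 11 March and 6 November, so daylight saving is not in effect and Orell Republic is at UTC−05:00.
05:45 local + 5h = 10:45 UTC.

10:45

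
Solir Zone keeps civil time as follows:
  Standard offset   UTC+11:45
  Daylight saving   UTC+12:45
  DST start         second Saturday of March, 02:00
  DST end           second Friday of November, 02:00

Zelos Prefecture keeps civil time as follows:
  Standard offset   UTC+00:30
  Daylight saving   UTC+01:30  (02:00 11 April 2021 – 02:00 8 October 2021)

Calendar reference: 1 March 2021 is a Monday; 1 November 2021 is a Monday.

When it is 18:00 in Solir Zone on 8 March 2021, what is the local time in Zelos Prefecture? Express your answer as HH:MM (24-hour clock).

1 March 2021 is a Monday, so the first Saturday is March 6 and the second is March 13.
1 November 2021 is a Monday, so the first Friday is November 5 and the second is November 12.
8 March 2021 is outside the daylight-saving period (13 March – 12 November), so Solir Zone is on standard time, UTC+11:45.
18:00 Solir Zone − 11h45m = 06:15 UTC.
At the standard offset (UTC+00:30), 06:15 UTC + 0h30m = 06:45 Zelos Prefecture standard time.
The standard-time date in Zelos Prefecture, 8 March 2021, does not fall between 11 April and 8 October, so daylight saving is not in effect and Zelos Prefecture is at UTC+00:30.
06:15 UTC + 0h30m = 06:45 Zelos Prefecture.

06:45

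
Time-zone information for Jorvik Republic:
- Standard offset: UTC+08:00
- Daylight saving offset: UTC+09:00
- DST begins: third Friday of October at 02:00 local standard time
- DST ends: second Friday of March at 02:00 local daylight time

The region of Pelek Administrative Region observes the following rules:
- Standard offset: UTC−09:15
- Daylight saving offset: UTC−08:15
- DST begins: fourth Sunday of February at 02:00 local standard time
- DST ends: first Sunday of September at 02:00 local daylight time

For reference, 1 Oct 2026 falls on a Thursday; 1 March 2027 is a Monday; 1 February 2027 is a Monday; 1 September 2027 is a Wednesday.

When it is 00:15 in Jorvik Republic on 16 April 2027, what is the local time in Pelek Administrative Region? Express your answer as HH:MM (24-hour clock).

08:00

1 October 2026 is a Thursday, so the first Friday is October 2 and the third is October 16.
1 March 2027 is a Monday, so the first Friday is March 5 and the second is March 12.
16 April 2027 is outside the daylight-saving period (16 October 2026 – 12 March 2027), so Jorvik Republic is on standard time, UTC+08:00.
00:15 Jorvik Republic − 8h = 16:15 UTC (rolling into the previous day, 15 April 2027).
1 February 2027 is a Monday, so the first Sunday is February 7 and the fourth is February 28.
1 September 2027 is a Wednesday, so the first Sunday is September 5.
At the standard offset (UTC−09:15), 16:15 UTC − 9h15m = 07:00 Pelek Administrative Region standard time.
Daylight saving runs 28 February – 5 September; the standard-time date in Pelek Administrative Region, 15 April 2027, is inside that window, so Pelek Administrative Region is at UTC−08:15.
16:15 UTC − 8h15m = 08:00 Pelek Administrative Region.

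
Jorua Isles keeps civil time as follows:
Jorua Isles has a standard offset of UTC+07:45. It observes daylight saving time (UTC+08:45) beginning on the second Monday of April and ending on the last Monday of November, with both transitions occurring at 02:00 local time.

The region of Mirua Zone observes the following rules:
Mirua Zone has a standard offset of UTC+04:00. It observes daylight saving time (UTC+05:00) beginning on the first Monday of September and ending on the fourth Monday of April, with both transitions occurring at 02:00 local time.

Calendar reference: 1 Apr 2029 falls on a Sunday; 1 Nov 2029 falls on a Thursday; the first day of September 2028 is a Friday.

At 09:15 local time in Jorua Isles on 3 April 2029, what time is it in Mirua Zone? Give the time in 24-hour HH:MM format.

06:30

1 April 2029 is a Sunday, so the first Monday is April 2 and the second is April 9.
1 November 2029 is a Thursday, so Mondays fall on 5, 12, 19, 26; the last is November 26.
3 April 2029 does not fall between 9 April and 26 November, so daylight saving is not in effect and Jorua Isles is at UTC+07:45.
09:15 Jorua Isles − 7h45m = 01:30 UTC.
1 September 2028 is a Friday, so the first Monday is September 4.
1 April 2029 is a Sunday, so the first Monday is April 2 and the fourth is April 23.
At the standard offset (UTC+04:00), 01:30 UTC + 4h = 05:30 Mirua Zone standard time.
The standard-time date in Mirua Zone, 3 April 2029, falls between 4 September 2028 and 23 April 2029, so daylight saving is in effect and Mirua Zone is at UTC+05:00.
01:30 UTC + 5h = 06:30 Mirua Zone.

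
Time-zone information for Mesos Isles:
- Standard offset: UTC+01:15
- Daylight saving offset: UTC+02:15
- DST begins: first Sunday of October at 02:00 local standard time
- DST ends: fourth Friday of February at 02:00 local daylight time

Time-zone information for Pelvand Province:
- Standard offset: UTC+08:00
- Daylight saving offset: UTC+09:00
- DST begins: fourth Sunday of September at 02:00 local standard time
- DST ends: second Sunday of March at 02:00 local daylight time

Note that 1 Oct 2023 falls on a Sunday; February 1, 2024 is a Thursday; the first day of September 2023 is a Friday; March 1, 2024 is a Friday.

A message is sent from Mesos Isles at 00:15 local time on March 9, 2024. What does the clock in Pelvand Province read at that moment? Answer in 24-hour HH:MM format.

1 October 2023 is a Sunday, so the first Sunday is October 1.
1 February 2024 is a Thursday, so the first Friday is February 2 and the fourth is February 23.
March 9, 2024 does not fall between 1 October 2023 and 23 February 2024, so daylight saving is not in effect and Mesos Isles is at UTC+01:15.
00:15 Mesos Isles − 1h15m = 23:00 UTC (rolling into the previous day, 8 March 2024).
1 September 2023 is a Friday, so the first Sunday is September 3 and the fourth is September 24.
1 March 2024 is a Friday, so the first Sunday is March 3 and the second is March 10.
At the standard offset (UTC+08:00), 23:00 UTC + 8h = 07:00 Pelvand Province standard time (rolling into the next day, 9 March 2024).
Daylight saving runs 24 September 2023 – 10 March 2024; the standard-time date in Pelvand Province, March 9, 2024, is inside that window, so Pelvand Province is at UTC+09:00.
23:00 UTC + 9h = 08:00 Pelvand Province (rolling into the next day, 9 March 2024).

08:00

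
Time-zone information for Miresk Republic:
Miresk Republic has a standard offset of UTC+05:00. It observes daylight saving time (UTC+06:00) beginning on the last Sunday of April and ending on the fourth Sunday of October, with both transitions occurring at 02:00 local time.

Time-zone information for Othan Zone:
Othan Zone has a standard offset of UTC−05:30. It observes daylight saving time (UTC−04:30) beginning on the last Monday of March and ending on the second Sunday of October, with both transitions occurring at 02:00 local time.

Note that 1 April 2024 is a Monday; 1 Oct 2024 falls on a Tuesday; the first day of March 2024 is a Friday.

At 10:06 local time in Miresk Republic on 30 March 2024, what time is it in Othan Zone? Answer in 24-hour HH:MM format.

1 April 2024 is a Monday, so Sundays fall on 7, 14, 21, 28; the last is April 28.
1 October 2024 is a Tuesday, so the first Sunday is October 6 and the fourth is October 27.
Daylight saving runs 28 April – 27 October; 30 March 2024 is outside that window, so Miresk Republic is on standard time at UTC+05:00.
10:06 Miresk Republic − 5h = 05:06 UTC.
1 March 2024 is a Friday, so Mondays fall on 4, 11, 18, 25; the last is March 25.
1 October 2024 is a Tuesday, so the first Sunday is October 6 and the second is October 13.
At the standard offset (UTC−05:30), 05:06 UTC − 5h30m = 23:36 Othan Zone standard time (rolling into the previous day, 29 March 2024).
Daylight saving runs 25 March – 13 October; the standard-time date in Othan Zone, 29 March 2024, is inside that window, so Othan Zone is at UTC−04:30.
05:06 UTC − 4h30m = 00:36 Othan Zone.

00:36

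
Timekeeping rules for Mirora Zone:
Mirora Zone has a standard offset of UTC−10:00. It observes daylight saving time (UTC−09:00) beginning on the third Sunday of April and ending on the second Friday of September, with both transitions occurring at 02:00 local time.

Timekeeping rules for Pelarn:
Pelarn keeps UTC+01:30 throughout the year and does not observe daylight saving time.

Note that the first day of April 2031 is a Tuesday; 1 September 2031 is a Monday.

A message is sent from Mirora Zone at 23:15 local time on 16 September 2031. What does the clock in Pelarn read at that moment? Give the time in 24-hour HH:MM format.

1 April 2031 is a Tuesday, so the first Sunday is April 6 and the third is April 20.
1 September 2031 is a Monday, so the first Friday is September 5 and the second is September 12.
16 September 2031 is outside the daylight-saving period (20 April – 12 September), so Mirora Zone is on standard time, UTC−10:00.
23:15 Mirora Zone + 10h = 09:15 UTC (rolling into the next day, 17 September 2031).
Pelarn stays on UTC+01:30 all year.
09:15 UTC + 1h30m = 10:45 Pelarn.

10:45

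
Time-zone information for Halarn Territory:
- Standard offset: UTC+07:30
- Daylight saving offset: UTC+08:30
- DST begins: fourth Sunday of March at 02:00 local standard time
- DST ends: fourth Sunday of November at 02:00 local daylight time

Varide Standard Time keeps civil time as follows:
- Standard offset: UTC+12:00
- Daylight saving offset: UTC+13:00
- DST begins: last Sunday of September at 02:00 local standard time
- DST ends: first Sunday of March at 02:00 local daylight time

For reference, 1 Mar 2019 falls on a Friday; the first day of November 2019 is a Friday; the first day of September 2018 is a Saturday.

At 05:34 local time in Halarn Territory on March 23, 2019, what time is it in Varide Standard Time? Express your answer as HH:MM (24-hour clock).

1 March 2019 is a Friday, so the first Sunday is March 3 and the fourth is March 24.
1 November 2019 is a Friday, so the first Sunday is November 3 and the fourth is November 24.
Daylight saving runs 24 March – 24 November; March 23, 2019 is outside that window, so Halarn Territory is on standard time at UTC+07:30.
05:34 Halarn Territory − 7h30m = 22:04 UTC (rolling into the previous day, 22 March 2019).
1 September 2018 is a Saturday, so Sundays fall on 2, 9, 16, 23, 30; the last is September 30.
1 March 2019 is a Friday, so the first Sunday is March 3.
At the standard offset (UTC+12:00), 22:04 UTC + 12h = 10:04 Varide Standard Time standard time (rolling into the next day, 23 March 2019).
The standard-time date in Varide Standard Time, March 23, 2019, is outside the daylight-saving period (30 September 2018 – 3 March 2019), so Varide Standard Time is on standard time, UTC+12:00.
22:04 UTC + 12h = 10:04 Varide Standard Time (rolling into the next day, 23 March 2019).

10:04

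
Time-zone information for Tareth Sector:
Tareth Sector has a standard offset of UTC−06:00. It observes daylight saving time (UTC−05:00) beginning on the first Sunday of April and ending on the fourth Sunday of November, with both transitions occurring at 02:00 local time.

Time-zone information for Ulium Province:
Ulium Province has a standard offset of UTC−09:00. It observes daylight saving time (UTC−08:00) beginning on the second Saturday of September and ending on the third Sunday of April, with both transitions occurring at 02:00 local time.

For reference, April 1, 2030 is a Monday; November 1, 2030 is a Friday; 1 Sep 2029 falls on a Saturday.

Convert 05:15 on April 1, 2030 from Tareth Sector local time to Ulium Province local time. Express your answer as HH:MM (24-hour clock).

03:15

1 April 2030 is a Monday, so the first Sunday is April 7.
1 November 2030 is a Friday, so the first Sunday is November 3 and the fourth is November 24.
Daylight saving runs 7 April – 24 November; April 1, 2030 is outside that window, so Tareth Sector is on standard time at UTC−06:00.
05:15 Tareth Sector + 6h = 11:15 UTC.
1 September 2029 is a Saturday, so the first Saturday is September 1 and the second is September 8.
1 April 2030 is a Monday, so the first Sunday is April 7 and the third is April 21.
At the standard offset (UTC−09:00), 11:15 UTC − 9h = 02:15 Ulium Province standard time.
The standard-time date in Ulium Province, April 1, 2030, lies within the daylight-saving period (8 September 2029 – 21 April 2030), so Ulium Province is on daylight time, UTC−08:00.
11:15 UTC − 8h = 03:15 Ulium Province.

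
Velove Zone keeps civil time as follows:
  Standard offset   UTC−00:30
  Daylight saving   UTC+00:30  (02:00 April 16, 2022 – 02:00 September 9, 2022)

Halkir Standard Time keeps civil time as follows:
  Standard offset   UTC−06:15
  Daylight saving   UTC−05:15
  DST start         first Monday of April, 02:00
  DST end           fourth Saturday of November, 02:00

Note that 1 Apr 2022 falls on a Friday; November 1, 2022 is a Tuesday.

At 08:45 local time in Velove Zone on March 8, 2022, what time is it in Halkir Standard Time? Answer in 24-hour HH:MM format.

03:00

March 8, 2022 is outside the daylight-saving period (16 April – 9 September), so Velove Zone is on standard time, UTC−00:30.
08:45 Velove Zone + 0h30m = 09:15 UTC.
1 April 2022 is a Friday, so the first Monday is April 4.
1 November 2022 is a Tuesday, so the first Saturday is November 5 and the fourth is November 26.
At the standard offset (UTC−06:15), 09:15 UTC − 6h15m = 03:00 Halkir Standard Time standard time.
Daylight saving runs 4 April – 26 November; the standard-time date in Halkir Standard Time, March 8, 2022, is outside that window, so Halkir Standard Time is on standard time at UTC−06:15.
09:15 UTC − 6h15m = 03:00 Halkir Standard Time.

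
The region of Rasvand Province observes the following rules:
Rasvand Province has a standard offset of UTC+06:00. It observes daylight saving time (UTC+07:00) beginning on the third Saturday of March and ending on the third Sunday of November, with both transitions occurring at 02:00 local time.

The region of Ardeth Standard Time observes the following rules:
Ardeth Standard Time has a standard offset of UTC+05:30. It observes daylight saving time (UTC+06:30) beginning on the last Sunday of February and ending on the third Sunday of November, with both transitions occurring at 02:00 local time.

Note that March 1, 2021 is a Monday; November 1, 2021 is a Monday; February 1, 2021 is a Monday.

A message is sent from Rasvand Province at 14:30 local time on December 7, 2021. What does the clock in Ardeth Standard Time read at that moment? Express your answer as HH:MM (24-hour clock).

14:00

1 March 2021 is a Monday, so the first Saturday is March 6 and the third is March 20.
1 November 2021 is a Monday, so the first Sunday is November 7 and the third is November 21.
December 7, 2021 does not fall between 20 March and 21 November, so daylight saving is not in effect and Rasvand Province is at UTC+06:00.
14:30 Rasvand Province − 6h = 08:30 UTC.
1 February 2021 is a Monday, so Sundays fall on 7, 14, 21, 28; the last is February 28.
1 November 2021 is a Monday, so the first Sunday is November 7 and the third is November 21.
At the standard offset (UTC+05:30), 08:30 UTC + 5h30m = 14:00 Ardeth Standard Time standard time.
The standard-time date in Ardeth Standard Time, December 7, 2021, is outside the daylight-saving period (28 February – 21 November), so Ardeth Standard Time is on standard time, UTC+05:30.
08:30 UTC + 5h30m = 14:00 Ardeth Standard Time.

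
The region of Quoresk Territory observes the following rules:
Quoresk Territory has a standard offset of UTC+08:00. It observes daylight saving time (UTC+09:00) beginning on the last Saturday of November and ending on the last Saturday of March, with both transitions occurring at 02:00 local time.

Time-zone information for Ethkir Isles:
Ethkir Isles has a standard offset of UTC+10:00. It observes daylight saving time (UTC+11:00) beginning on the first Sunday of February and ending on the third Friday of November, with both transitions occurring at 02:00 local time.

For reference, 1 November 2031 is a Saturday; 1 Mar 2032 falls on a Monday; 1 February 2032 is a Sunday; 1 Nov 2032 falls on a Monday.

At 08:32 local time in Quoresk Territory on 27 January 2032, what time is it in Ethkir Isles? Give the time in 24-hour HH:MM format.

09:32

1 November 2031 is a Saturday, so Saturdays fall on 1, 8, 15, 22, 29; the last is November 29.
1 March 2032 is a Monday, so Saturdays fall on 6, 13, 20, 27; the last is March 27.
Daylight saving runs 29 November 2031 – 27 March 2032; 27 January 2032 is inside that window, so Quoresk Territory is at UTC+09:00.
08:32 Quoresk Territory − 9h = 23:32 UTC (rolling into the previous day, 26 January 2032).
1 February 2032 is a Sunday, so the first Sunday is February 1.
1 November 2032 is a Monday, so the first Friday is November 5 and the third is November 19.
At the standard offset (UTC+10:00), 23:32 UTC + 10h = 09:32 Ethkir Isles standard time (rolling into the next day, 27 January 2032).
The standard-time date in Ethkir Isles, 27 January 2032, does not fall between 1 February and 19 November, so daylight saving is not in effect and Ethkir Isles is at UTC+10:00.
23:32 UTC + 10h = 09:32 Ethkir Isles (rolling into the next day, 27 January 2032).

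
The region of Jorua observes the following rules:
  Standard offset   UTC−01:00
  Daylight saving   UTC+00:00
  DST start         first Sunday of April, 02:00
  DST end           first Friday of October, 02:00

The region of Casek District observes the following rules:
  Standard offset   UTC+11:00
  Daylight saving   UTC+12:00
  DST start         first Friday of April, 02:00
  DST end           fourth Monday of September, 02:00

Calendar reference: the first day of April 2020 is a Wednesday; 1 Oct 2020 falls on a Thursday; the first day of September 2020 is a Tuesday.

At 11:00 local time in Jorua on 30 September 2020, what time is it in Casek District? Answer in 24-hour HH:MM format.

1 April 2020 is a Wednesday, so the first Sunday is April 5.
1 October 2020 is a Thursday, so the first Friday is October 2.
30 September 2020 lies within the daylight-saving period (5 April – 2 October), so Jorua is on daylight time, UTC+00:00.
11:00 Jorua − 0h = 11:00 UTC.
1 April 2020 is a Wednesday, so the first Friday is April 3.
1 September 2020 is a Tuesday, so the first Monday is September 7 and the fourth is September 28.
At the standard offset (UTC+11:00), 11:00 UTC + 11h = 22:00 Casek District standard time.
Daylight saving runs 3 April – 28 September; the standard-time date in Casek District, 30 September 2020, is outside that window, so Casek District is on standard time at UTC+11:00.
11:00 UTC + 11h = 22:00 Casek District.

22:00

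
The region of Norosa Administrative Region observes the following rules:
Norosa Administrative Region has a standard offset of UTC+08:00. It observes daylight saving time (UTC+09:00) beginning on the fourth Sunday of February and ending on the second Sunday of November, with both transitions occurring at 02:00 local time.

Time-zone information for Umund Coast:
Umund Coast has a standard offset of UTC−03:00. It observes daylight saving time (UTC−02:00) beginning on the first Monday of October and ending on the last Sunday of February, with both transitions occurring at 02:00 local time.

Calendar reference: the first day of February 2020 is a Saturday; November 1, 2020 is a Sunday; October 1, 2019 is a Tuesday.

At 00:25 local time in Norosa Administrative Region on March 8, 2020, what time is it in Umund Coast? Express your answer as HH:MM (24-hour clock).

1 February 2020 is a Saturday, so the first Sunday is February 2 and the fourth is February 23.
1 November 2020 is a Sunday, so the first Sunday is November 1 and the second is November 8.
March 8, 2020 lies within the daylight-saving period (23 February – 8 November), so Norosa Administrative Region is on daylight time, UTC+09:00.
00:25 Norosa Administrative Region − 9h = 15:25 UTC (rolling into the previous day, 7 March 2020).
1 October 2019 is a Tuesday, so the first Monday is October 7.
1 February 2020 is a Saturday, so Sundays fall on 2, 9, 16, 23; the last is February 23.
At the standard offset (UTC−03:00), 15:25 UTC − 3h = 12:25 Umund Coast standard time.
The standard-time date in Umund Coast, March 7, 2020, is outside the daylight-saving period (7 October 2019 – 23 February 2020), so Umund Coast is on standard time, UTC−03:00.
15:25 UTC − 3h = 12:25 Umund Coast.

12:25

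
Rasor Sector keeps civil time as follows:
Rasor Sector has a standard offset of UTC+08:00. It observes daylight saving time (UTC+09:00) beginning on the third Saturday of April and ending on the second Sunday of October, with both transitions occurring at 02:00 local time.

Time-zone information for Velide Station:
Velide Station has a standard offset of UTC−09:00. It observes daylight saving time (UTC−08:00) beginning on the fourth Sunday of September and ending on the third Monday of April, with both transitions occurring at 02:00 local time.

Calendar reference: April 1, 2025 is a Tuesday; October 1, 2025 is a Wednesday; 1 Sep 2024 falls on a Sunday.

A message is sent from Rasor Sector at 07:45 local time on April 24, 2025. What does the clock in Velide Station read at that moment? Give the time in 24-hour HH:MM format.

13:45

1 April 2025 is a Tuesday, so the first Saturday is April 5 and the third is April 19.
1 October 2025 is a Wednesday, so the first Sunday is October 5 and the second is October 12.
April 24, 2025 falls between 19 April and 12 October, so daylight saving is in effect and Rasor Sector is at UTC+09:00.
07:45 Rasor Sector − 9h = 22:45 UTC (rolling into the previous day, 23 April 2025).
1 September 2024 is a Sunday, so the first Sunday is September 1 and the fourth is September 22.
1 April 2025 is a Tuesday, so the first Monday is April 7 and the third is April 21.
At the standard offset (UTC−09:00), 22:45 UTC − 9h = 13:45 Velide Station standard time.
The standard-time date in Velide Station, April 23, 2025, does not fall between 22 September 2024 and 21 April 2025, so daylight saving is not in effect and Velide Station is at UTC−09:00.
22:45 UTC − 9h = 13:45 Velide Station.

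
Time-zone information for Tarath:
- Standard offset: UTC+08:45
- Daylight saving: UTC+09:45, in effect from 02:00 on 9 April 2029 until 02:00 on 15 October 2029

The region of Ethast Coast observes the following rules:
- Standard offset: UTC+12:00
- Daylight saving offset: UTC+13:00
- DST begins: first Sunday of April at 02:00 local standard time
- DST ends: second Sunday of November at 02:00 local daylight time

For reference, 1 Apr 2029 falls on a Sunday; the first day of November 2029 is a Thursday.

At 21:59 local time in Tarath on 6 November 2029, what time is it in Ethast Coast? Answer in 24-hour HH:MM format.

6 November 2029 is outside the daylight-saving period (9 April – 15 October), so Tarath is on standard time, UTC+08:45.
21:59 Tarath − 8h45m = 13:14 UTC.
1 April 2029 is a Sunday, so the first Sunday is April 1.
1 November 2029 is a Thursday, so the first Sunday is November 4 and the second is November 11.
At the standard offset (UTC+12:00), 13:14 UTC + 12h = 01:14 Ethast Coast standard time (rolling into the next day, 7 November 2029).
The standard-time date in Ethast Coast, 7 November 2029, lies within the daylight-saving period (1 April – 11 November), so Ethast Coast is on daylight time, UTC+13:00.
13:14 UTC + 13h = 02:14 Ethast Coast (rolling into the next day, 7 November 2029).

02:14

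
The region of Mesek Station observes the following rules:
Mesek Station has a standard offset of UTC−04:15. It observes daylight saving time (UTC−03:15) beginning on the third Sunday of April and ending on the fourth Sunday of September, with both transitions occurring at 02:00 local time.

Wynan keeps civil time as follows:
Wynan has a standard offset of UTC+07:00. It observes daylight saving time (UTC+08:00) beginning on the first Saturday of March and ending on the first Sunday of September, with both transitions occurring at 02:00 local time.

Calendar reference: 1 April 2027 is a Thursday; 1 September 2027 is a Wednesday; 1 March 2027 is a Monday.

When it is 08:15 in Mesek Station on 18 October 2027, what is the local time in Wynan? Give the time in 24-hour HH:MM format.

1 April 2027 is a Thursday, so the first Sunday is April 4 and the third is April 18.
1 September 2027 is a Wednesday, so the first Sunday is September 5 and the fourth is September 26.
18 October 2027 is outside the daylight-saving period (18 April – 26 September), so Mesek Station is on standard time, UTC−04:15.
08:15 Mesek Station + 4h15m = 12:30 UTC.
1 March 2027 is a Monday, so the first Saturday is March 6.
1 September 2027 is a Wednesday, so the first Sunday is September 5.
At the standard offset (UTC+07:00), 12:30 UTC + 7h = 19:30 Wynan standard time.
The standard-time date in Wynan, 18 October 2027, does not fall between 6 March and 5 September, so daylight saving is not in effect and Wynan is at UTC+07:00.
12:30 UTC + 7h = 19:30 Wynan.

19:30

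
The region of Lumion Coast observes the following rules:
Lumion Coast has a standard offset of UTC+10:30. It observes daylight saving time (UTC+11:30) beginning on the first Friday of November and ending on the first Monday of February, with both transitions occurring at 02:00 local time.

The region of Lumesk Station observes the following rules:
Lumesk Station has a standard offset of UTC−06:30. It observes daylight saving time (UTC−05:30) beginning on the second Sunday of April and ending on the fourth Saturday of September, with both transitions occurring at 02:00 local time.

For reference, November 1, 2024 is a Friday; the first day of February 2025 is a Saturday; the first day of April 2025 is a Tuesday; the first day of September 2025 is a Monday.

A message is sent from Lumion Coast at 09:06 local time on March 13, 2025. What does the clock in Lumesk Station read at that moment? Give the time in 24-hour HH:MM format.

16:06

1 November 2024 is a Friday, so the first Friday is November 1.
1 February 2025 is a Saturday, so the first Monday is February 3.
March 13, 2025 is outside the daylight-saving period (1 November 2024 – 3 February 2025), so Lumion Coast is on standard time, UTC+10:30.
09:06 Lumion Coast − 10h30m = 22:36 UTC (rolling into the previous day, 12 March 2025).
1 April 2025 is a Tuesday, so the first Sunday is April 6 and the second is April 13.
1 September 2025 is a Monday, so the first Saturday is September 6 and the fourth is September 27.
At the standard offset (UTC−06:30), 22:36 UTC − 6h30m = 16:06 Lumesk Station standard time.
The standard-time date in Lumesk Station, March 12, 2025, is outside the daylight-saving period (13 April – 27 September), so Lumesk Station is on standard time, UTC−06:30.
22:36 UTC − 6h30m = 16:06 Lumesk Station.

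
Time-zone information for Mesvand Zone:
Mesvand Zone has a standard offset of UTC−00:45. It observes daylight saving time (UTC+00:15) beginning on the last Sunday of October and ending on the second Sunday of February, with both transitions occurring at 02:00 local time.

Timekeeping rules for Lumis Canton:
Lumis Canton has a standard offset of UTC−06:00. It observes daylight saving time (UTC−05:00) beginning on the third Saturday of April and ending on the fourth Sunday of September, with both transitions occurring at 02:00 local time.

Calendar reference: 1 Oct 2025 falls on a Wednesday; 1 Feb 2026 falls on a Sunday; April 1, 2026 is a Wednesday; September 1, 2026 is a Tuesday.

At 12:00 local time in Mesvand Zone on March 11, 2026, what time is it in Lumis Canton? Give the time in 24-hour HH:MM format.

1 October 2025 is a Wednesday, so Sundays fall on 5, 12, 19, 26; the last is October 26.
1 February 2026 is a Sunday, so the first Sunday is February 1 and the second is February 8.
March 11, 2026 does not fall between 26 October 2025 and 8 February 2026, so daylight saving is not in effect and Mesvand Zone is at UTC−00:45.
12:00 Mesvand Zone + 0h45m = 12:45 UTC.
1 April 2026 is a Wednesday, so the first Saturday is April 4 and the third is April 18.
1 September 2026 is a Tuesday, so the first Sunday is September 6 and the fourth is September 27.
At the standard offset (UTC−06:00), 12:45 UTC − 6h = 06:45 Lumis Canton standard time.
The standard-time date in Lumis Canton, March 11, 2026, is outside the daylight-saving period (18 April – 27 September), so Lumis Canton is on standard time, UTC−06:00.
12:45 UTC − 6h = 06:45 Lumis Canton.

06:45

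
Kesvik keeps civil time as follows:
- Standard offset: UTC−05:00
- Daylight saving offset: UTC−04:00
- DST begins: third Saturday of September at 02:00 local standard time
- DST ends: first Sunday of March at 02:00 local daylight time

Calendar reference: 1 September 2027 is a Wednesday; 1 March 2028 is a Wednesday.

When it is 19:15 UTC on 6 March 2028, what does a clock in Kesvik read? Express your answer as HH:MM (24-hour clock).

1 September 2027 is a Wednesday, so the first Saturday is September 4 and the third is September 18.
1 March 2028 is a Wednesday, so the first Sunday is March 5.
At the standard offset (UTC−05:00), 19:15 UTC − 5h = 14:15 Kesvik standard time.
The standard-time date in Kesvik, 6 March 2028, is outside the daylight-saving period (18 September 2027 – 5 March 2028), so Kesvik is on standard time, UTC−05:00.
19:15 UTC − 5h = 14:15 local.

14:15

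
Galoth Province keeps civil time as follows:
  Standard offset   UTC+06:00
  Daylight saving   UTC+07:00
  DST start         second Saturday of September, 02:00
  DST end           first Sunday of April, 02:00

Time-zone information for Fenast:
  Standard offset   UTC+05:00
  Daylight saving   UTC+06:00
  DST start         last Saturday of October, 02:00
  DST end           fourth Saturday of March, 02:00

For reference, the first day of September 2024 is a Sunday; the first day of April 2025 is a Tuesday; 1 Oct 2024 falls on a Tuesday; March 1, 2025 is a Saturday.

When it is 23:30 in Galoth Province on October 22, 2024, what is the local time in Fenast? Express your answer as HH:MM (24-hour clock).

21:30

1 September 2024 is a Sunday, so the first Saturday is September 7 and the second is September 14.
1 April 2025 is a Tuesday, so the first Sunday is April 6.
Daylight saving runs 14 September 2024 – 6 April 2025; October 22, 2024 is inside that window, so Galoth Province is at UTC+07:00.
23:30 Galoth Province − 7h = 16:30 UTC.
1 October 2024 is a Tuesday, so Saturdays fall on 5, 12, 19, 26; the last is October 26.
1 March 2025 is a Saturday, so the first Saturday is March 1 and the fourth is March 22.
At the standard offset (UTC+05:00), 16:30 UTC + 5h = 21:30 Fenast standard time.
The standard-time date in Fenast, October 22, 2024, does not fall between 26 October 2024 and 22 March 2025, so daylight saving is not in effect and Fenast is at UTC+05:00.
16:30 UTC + 5h = 21:30 Fenast.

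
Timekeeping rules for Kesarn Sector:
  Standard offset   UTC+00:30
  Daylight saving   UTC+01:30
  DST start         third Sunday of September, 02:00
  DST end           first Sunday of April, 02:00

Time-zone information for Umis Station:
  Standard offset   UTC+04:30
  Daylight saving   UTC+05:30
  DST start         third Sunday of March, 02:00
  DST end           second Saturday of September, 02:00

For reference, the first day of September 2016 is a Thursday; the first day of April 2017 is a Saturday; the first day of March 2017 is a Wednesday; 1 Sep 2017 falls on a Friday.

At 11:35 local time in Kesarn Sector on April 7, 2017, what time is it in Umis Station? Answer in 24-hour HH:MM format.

1 September 2016 is a Thursday, so the first Sunday is September 4 and the third is September 18.
1 April 2017 is a Saturday, so the first Sunday is April 2.
April 7, 2017 does not fall between 18 September 2016 and 2 April 2017, so daylight saving is not in effect and Kesarn Sector is at UTC+00:30.
11:35 Kesarn Sector − 0h30m = 11:05 UTC.
1 March 2017 is a Wednesday, so the first Sunday is March 5 and the third is March 19.
1 September 2017 is a Friday, so the first Saturday is September 2 and the second is September 9.
At the standard offset (UTC+04:30), 11:05 UTC + 4h30m = 15:35 Umis Station standard time.
The standard-time date in Umis Station, April 7, 2017, lies within the daylight-saving period (19 March – 9 September), so Umis Station is on daylight time, UTC+05:30.
11:05 UTC + 5h30m = 16:35 Umis Station.

16:35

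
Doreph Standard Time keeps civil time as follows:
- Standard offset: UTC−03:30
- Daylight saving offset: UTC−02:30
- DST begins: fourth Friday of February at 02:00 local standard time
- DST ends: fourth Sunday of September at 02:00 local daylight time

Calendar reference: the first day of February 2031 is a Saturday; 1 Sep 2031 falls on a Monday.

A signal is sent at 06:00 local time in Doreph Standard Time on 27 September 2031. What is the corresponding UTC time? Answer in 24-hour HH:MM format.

08:30

1 February 2031 is a Saturday, so the first Friday is February 7 and the fourth is February 28.
1 September 2031 is a Monday, so the first Sunday is September 7 and the fourth is September 28.
Daylight saving runs 28 February – 28 September; 27 September 2031 is inside that window, so Doreph Standard Time is at UTC−02:30.
06:00 local + 2h30m = 08:30 UTC.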